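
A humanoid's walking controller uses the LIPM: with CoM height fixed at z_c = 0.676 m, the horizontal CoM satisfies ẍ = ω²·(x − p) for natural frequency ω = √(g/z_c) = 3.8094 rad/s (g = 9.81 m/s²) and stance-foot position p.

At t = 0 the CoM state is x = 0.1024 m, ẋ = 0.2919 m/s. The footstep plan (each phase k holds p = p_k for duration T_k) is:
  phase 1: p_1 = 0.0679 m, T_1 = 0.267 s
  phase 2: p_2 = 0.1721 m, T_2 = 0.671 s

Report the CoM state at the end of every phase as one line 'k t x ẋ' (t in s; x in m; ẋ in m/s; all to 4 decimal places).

1 0.2670 0.2139 0.6143
2 0.9380 1.4759 5.0020

phase 1: p=0.0679, T=0.267, ωT=1.017110, cosh=1.563415, sinh=1.201776; start (x,ẋ)=(0.102400, 0.291900) → end (x,ẋ)=(0.213925, 0.614303)
phase 2: p=0.1721, T=0.671, ωT=2.556107, cosh=6.481584, sinh=6.403977; start (x,ẋ)=(0.213925, 0.614303) → end (x,ẋ)=(1.475900, 5.002003)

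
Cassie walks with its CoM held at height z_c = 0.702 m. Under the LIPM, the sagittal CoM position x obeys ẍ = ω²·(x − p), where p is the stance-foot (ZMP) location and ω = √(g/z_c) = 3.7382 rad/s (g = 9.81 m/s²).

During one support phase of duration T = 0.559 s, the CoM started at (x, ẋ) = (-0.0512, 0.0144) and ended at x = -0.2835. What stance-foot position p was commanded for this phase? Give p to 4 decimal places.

ωT = 3.7382·0.559 = 2.089654; cosh(ωT) = 4.102923, sinh(ωT) = 3.979193
x(T) = p + (x₀−p)·cosh(ωT) + (ẋ₀/ω)·sinh(ωT) ⇒ p·(1 − cosh) = x(T) − x₀·cosh − (ẋ₀/ω)·sinh
numerator   = -0.2835 − (-0.0512)·4.102923 − (0.0144/3.7382)·3.979193 = -0.088759
denominator = 1 − 4.102923 = -3.102923
p = -0.088759 / -3.102923 = 0.0286

p = 0.0286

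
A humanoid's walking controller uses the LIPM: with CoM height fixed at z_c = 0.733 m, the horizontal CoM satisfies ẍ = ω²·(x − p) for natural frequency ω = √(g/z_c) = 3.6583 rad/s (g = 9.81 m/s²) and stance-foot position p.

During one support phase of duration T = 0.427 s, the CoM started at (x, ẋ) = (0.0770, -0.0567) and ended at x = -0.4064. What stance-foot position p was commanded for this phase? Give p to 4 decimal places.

ωT = 3.6583·0.427 = 1.562094; cosh(ωT) = 2.489247, sinh(ωT) = 2.279550
x(T) = p + (x₀−p)·cosh(ωT) + (ẋ₀/ω)·sinh(ωT) ⇒ p·(1 − cosh) = x(T) − x₀·cosh − (ẋ₀/ω)·sinh
numerator   = -0.4064 − (0.0770)·2.489247 − (-0.0567/3.6583)·2.279550 = -0.562741
denominator = 1 − 2.489247 = -1.489247
p = -0.562741 / -1.489247 = 0.3779

p = 0.3779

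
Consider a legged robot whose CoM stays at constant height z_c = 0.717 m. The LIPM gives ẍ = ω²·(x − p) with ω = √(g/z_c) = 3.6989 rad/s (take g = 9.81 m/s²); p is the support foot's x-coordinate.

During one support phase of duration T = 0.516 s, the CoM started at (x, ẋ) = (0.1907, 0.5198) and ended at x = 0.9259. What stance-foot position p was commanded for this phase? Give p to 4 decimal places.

ωT = 3.6989·0.516 = 1.908632; cosh(ωT) = 3.446071, sinh(ωT) = 3.297788
x(T) = p + (x₀−p)·cosh(ωT) + (ẋ₀/ω)·sinh(ωT) ⇒ p·(1 − cosh) = x(T) − x₀·cosh − (ẋ₀/ω)·sinh
numerator   = 0.9259 − (0.1907)·3.446071 − (0.5198/3.6989)·3.297788 = -0.194698
denominator = 1 − 3.446071 = -2.446071
p = -0.194698 / -2.446071 = 0.0796

p = 0.0796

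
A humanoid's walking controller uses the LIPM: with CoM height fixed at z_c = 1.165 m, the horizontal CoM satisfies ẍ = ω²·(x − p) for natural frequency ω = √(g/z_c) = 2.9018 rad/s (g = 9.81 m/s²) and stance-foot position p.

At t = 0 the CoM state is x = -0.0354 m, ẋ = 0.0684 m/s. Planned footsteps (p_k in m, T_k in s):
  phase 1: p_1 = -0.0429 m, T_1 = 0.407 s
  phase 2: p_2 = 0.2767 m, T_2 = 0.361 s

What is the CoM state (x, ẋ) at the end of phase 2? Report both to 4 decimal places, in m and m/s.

x = -0.0915, ẋ = -0.7380

phase 1: p=-0.0429, T=0.407, ωT=1.181033, cosh=1.782349, sinh=1.475387; start (x,ẋ)=(-0.035400, 0.068400) → end (x,ẋ)=(0.005245, 0.154022)
phase 2: p=0.2767, T=0.361, ωT=1.047550, cosh=1.600727, sinh=1.249931; start (x,ẋ)=(0.005245, 0.154022) → end (x,ẋ)=(-0.091482, -0.738034)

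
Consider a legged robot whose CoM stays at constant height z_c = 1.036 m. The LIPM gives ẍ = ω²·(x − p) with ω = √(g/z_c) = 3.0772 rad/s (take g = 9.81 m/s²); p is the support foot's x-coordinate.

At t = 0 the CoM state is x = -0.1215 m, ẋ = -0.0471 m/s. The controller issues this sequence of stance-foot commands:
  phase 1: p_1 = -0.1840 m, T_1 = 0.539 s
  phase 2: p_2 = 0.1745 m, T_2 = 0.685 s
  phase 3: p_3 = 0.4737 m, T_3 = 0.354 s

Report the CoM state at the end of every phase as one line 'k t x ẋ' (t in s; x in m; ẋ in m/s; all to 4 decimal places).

1 0.5390 -0.0527 0.3586
2 1.2240 -0.3017 -1.3369
3 1.5780 -1.3816 -5.3562

phase 1: p=-0.1840, T=0.539, ωT=1.658611, cosh=2.721206, sinh=2.530803; start (x,ẋ)=(-0.121500, -0.047100) → end (x,ẋ)=(-0.052661, 0.358568)
phase 2: p=0.1745, T=0.685, ωT=2.107882, cosh=4.176143, sinh=4.054647; start (x,ẋ)=(-0.052661, 0.358568) → end (x,ẋ)=(-0.301694, -1.336853)
phase 3: p=0.4737, T=0.354, ωT=1.089329, cosh=1.654360, sinh=1.317918; start (x,ẋ)=(-0.301694, -1.336853) → end (x,ẋ)=(-1.381635, -5.356246)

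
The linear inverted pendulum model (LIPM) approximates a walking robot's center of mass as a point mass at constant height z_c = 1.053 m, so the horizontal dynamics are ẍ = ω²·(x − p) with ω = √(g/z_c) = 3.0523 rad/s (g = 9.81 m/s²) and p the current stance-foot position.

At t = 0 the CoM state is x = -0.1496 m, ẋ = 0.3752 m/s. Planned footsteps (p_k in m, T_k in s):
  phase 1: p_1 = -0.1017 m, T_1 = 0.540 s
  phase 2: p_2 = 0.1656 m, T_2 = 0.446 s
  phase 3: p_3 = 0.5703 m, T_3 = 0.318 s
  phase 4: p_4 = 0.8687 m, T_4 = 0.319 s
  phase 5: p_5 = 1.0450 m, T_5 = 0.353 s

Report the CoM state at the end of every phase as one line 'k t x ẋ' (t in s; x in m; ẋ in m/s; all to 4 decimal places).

1 0.5400 0.0768 0.6453
2 0.9860 0.3664 0.8477
3 1.3040 0.5765 0.5759
4 1.6230 0.6409 -0.1410
5 1.9760 0.3228 -1.8325

phase 1: p=-0.1017, T=0.540, ωT=1.648242, cosh=2.695111, sinh=2.502723; start (x,ẋ)=(-0.149600, 0.375200) → end (x,ẋ)=(0.076848, 0.645295)
phase 2: p=0.1656, T=0.446, ωT=1.361326, cosh=2.078842, sinh=1.822521; start (x,ẋ)=(0.076848, 0.645295) → end (x,ẋ)=(0.366403, 0.847749)
phase 3: p=0.5703, T=0.318, ωT=0.970631, cosh=1.509227, sinh=1.130383; start (x,ẋ)=(0.366403, 0.847749) → end (x,ẋ)=(0.576527, 0.575946)
phase 4: p=0.8687, T=0.319, ωT=0.973684, cosh=1.512684, sinh=1.134995; start (x,ẋ)=(0.576527, 0.575946) → end (x,ẋ)=(0.640899, -0.140965)
phase 5: p=1.0450, T=0.353, ωT=1.077462, cosh=1.638837, sinh=1.298378; start (x,ẋ)=(0.640899, -0.140965) → end (x,ẋ)=(0.322781, -1.832486)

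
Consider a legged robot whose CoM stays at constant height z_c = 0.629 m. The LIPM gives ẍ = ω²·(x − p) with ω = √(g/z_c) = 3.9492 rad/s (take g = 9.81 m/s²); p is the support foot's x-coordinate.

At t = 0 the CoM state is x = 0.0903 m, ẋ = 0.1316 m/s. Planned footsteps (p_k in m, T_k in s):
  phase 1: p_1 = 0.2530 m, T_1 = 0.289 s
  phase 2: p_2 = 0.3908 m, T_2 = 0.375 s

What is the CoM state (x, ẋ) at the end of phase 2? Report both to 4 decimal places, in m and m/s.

phase 1: p=0.2530, T=0.289, ωT=1.141319, cosh=1.725146, sinh=1.405749; start (x,ẋ)=(0.090300, 0.131600) → end (x,ẋ)=(0.019163, -0.676213)
phase 2: p=0.3908, T=0.375, ωT=1.480950, cosh=2.312271, sinh=2.084850; start (x,ẋ)=(0.019163, -0.676213) → end (x,ẋ)=(-0.825510, -4.623459)

x = -0.8255, ẋ = -4.6235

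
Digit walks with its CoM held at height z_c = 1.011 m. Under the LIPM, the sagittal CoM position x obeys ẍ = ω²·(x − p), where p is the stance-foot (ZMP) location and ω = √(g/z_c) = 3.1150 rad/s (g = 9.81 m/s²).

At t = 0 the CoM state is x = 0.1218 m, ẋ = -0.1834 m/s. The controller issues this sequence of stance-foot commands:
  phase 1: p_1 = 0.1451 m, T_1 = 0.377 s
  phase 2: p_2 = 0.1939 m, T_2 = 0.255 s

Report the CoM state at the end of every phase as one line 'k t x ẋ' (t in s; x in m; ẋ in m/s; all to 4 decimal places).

1 0.3770 0.0176 -0.4313
2 0.6320 -0.1629 -1.0582

phase 1: p=0.1451, T=0.377, ωT=1.174355, cosh=1.772537, sinh=1.463518; start (x,ẋ)=(0.121800, -0.183400) → end (x,ẋ)=(0.017633, -0.431305)
phase 2: p=0.1939, T=0.255, ωT=0.794325, cosh=1.332416, sinh=0.880530; start (x,ẋ)=(0.017633, -0.431305) → end (x,ẋ)=(-0.162880, -1.058151)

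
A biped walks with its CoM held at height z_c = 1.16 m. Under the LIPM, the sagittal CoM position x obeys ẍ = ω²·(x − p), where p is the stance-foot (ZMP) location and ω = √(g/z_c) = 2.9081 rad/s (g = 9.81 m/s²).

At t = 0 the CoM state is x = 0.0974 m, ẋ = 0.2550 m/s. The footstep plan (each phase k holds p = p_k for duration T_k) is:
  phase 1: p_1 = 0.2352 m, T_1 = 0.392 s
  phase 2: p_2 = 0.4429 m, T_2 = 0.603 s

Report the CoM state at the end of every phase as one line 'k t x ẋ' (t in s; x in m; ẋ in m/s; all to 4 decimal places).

phase 1: p=0.2352, T=0.392, ωT=1.139975, cosh=1.723259, sinh=1.403432; start (x,ẋ)=(0.097400, 0.255000) → end (x,ẋ)=(0.120796, -0.122975)
phase 2: p=0.4429, T=0.603, ωT=1.753584, cosh=2.974209, sinh=2.801057; start (x,ẋ)=(0.120796, -0.122975) → end (x,ẋ)=(-0.633552, -2.989529)

1 0.3920 0.1208 -0.1230
2 0.9950 -0.6336 -2.9895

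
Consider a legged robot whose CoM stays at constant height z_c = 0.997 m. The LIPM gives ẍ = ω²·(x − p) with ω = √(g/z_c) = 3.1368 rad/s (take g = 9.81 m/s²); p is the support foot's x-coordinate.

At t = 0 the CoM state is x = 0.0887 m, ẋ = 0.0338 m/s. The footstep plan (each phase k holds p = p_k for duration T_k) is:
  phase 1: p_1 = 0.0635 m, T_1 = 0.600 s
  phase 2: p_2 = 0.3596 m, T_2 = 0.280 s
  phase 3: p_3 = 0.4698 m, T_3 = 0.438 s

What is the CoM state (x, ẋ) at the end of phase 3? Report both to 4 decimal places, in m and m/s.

x = -0.0618, ẋ = -1.4831

phase 1: p=0.0635, T=0.600, ωT=1.882080, cosh=3.359712, sinh=3.207439; start (x,ẋ)=(0.088700, 0.033800) → end (x,ẋ)=(0.182726, 0.367098)
phase 2: p=0.3596, T=0.280, ωT=0.878304, cosh=1.411151, sinh=0.995664; start (x,ẋ)=(0.182726, 0.367098) → end (x,ẋ)=(0.226526, -0.034383)
phase 3: p=0.4698, T=0.438, ωT=1.373918, cosh=2.101957, sinh=1.848844; start (x,ẋ)=(0.226526, -0.034383) → end (x,ẋ)=(-0.061817, -1.483127)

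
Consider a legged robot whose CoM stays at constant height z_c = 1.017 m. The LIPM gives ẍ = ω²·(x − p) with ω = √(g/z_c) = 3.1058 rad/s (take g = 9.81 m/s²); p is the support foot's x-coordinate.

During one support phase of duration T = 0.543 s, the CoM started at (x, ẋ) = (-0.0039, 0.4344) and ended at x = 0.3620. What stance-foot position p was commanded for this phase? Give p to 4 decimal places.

ωT = 3.1058·0.543 = 1.686449; cosh(ωT) = 2.792724, sinh(ωT) = 2.607548
x(T) = p + (x₀−p)·cosh(ωT) + (ẋ₀/ω)·sinh(ωT) ⇒ p·(1 − cosh) = x(T) − x₀·cosh − (ẋ₀/ω)·sinh
numerator   = 0.3620 − (-0.0039)·2.792724 − (0.4344/3.1058)·2.607548 = 0.008181
denominator = 1 − 2.792724 = -1.792724
p = 0.008181 / -1.792724 = -0.0046

p = -0.0046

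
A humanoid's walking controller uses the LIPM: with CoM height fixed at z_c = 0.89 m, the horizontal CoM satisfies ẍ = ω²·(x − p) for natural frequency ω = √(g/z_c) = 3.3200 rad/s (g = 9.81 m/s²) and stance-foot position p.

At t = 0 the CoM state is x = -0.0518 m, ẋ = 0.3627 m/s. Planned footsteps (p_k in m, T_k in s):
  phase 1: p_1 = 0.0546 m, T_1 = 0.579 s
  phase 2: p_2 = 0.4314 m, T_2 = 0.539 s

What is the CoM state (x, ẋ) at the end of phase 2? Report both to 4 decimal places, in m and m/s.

x = -0.6723, ẋ = -3.4377

phase 1: p=0.0546, T=0.579, ωT=1.922280, cosh=3.491401, sinh=3.345127; start (x,ẋ)=(-0.051800, 0.362700) → end (x,ẋ)=(0.048560, 0.084671)
phase 2: p=0.4314, T=0.539, ωT=1.789480, cosh=3.076693, sinh=2.909646; start (x,ẋ)=(0.048560, 0.084671) → end (x,ẋ)=(-0.672275, -3.437735)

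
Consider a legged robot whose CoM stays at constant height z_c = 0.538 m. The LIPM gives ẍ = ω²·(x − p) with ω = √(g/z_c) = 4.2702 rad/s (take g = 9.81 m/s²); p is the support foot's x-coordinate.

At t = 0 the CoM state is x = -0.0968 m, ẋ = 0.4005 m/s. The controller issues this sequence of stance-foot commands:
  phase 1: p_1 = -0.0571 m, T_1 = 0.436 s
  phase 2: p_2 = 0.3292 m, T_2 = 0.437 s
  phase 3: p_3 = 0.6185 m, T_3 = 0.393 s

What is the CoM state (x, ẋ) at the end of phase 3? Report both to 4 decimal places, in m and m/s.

x = -0.8505, ẋ = -5.9920

phase 1: p=-0.0571, T=0.436, ωT=1.861807, cosh=3.295374, sinh=3.139982; start (x,ẋ)=(-0.096800, 0.400500) → end (x,ẋ)=(0.106571, 0.787486)
phase 2: p=0.3292, T=0.437, ωT=1.866077, cosh=3.308812, sinh=3.154083; start (x,ẋ)=(0.106571, 0.787486) → end (x,ẋ)=(0.174220, -0.392850)
phase 3: p=0.6185, T=0.393, ωT=1.678189, cosh=2.771279, sinh=2.584567; start (x,ẋ)=(0.174220, -0.392850) → end (x,ẋ)=(-0.850497, -5.992039)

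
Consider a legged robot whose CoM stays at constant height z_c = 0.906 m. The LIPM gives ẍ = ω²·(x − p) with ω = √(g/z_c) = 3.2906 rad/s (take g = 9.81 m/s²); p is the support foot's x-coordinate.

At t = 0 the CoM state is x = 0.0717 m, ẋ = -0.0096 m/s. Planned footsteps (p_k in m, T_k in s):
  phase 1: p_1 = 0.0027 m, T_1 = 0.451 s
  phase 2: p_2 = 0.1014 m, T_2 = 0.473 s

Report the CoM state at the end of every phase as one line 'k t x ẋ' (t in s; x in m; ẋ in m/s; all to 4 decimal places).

phase 1: p=0.0027, T=0.451, ωT=1.484061, cosh=2.318768, sinh=2.092052; start (x,ẋ)=(0.071700, -0.009600) → end (x,ẋ)=(0.156592, 0.452743)
phase 2: p=0.1014, T=0.473, ωT=1.556454, cosh=2.476429, sinh=2.265546; start (x,ẋ)=(0.156592, 0.452743) → end (x,ẋ)=(0.549787, 1.532640)

1 0.4510 0.1566 0.4527
2 0.9240 0.5498 1.5326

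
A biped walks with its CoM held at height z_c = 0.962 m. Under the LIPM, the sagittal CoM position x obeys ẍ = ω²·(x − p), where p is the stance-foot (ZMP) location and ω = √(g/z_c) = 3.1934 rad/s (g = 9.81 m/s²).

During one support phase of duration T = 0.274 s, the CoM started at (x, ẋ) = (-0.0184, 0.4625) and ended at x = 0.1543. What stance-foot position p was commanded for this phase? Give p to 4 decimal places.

p = -0.0899

ωT = 3.1934·0.274 = 0.874992; cosh(ωT) = 1.407860, sinh(ωT) = 0.990995
x(T) = p + (x₀−p)·cosh(ωT) + (ẋ₀/ω)·sinh(ωT) ⇒ p·(1 − cosh) = x(T) − x₀·cosh − (ẋ₀/ω)·sinh
numerator   = 0.1543 − (-0.0184)·1.407860 − (0.4625/3.1934)·0.990995 = 0.036679
denominator = 1 − 1.407860 = -0.407860
p = 0.036679 / -0.407860 = -0.0899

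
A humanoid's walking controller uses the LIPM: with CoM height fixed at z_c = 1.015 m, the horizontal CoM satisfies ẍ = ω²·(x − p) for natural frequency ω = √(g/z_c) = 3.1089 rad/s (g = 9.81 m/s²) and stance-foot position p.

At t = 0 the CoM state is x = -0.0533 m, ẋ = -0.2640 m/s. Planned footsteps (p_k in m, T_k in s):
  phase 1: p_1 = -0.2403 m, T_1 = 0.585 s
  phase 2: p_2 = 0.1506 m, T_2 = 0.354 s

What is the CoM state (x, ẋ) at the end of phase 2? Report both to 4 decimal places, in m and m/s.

x = 0.4511, ẋ = 1.2929

phase 1: p=-0.2403, T=0.585, ωT=1.818707, cosh=3.163058, sinh=3.000822; start (x,ẋ)=(-0.053300, -0.264000) → end (x,ẋ)=(0.096370, 0.909524)
phase 2: p=0.1506, T=0.354, ωT=1.100551, cosh=1.669254, sinh=1.336566; start (x,ẋ)=(0.096370, 0.909524) → end (x,ẋ)=(0.451094, 1.292885)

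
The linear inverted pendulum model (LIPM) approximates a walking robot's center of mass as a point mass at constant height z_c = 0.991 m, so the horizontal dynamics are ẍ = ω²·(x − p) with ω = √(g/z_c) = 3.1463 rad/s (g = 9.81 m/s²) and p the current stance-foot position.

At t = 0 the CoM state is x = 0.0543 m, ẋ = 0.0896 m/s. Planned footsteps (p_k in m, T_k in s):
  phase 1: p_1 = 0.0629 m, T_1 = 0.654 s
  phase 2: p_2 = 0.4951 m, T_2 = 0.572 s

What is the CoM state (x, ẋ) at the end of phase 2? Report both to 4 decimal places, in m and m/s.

phase 1: p=0.0629, T=0.654, ωT=2.057680, cosh=3.977770, sinh=3.850020; start (x,ẋ)=(0.054300, 0.089600) → end (x,ẋ)=(0.138332, 0.252234)
phase 2: p=0.4951, T=0.572, ωT=1.799684, cosh=3.106542, sinh=2.941191; start (x,ẋ)=(0.138332, 0.252234) → end (x,ẋ)=(-0.377426, -2.517913)

x = -0.3774, ẋ = -2.5179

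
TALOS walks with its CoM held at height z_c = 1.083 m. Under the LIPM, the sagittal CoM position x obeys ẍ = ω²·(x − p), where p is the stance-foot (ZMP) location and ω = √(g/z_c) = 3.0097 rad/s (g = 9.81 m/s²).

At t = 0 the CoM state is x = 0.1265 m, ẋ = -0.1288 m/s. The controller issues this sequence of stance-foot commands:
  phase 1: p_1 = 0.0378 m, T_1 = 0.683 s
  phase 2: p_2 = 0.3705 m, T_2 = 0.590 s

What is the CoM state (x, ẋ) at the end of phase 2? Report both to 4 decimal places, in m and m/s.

phase 1: p=0.0378, T=0.683, ωT=2.055625, cosh=3.969866, sinh=3.841853; start (x,ẋ)=(0.126500, -0.128800) → end (x,ẋ)=(0.225515, 0.514304)
phase 2: p=0.3705, T=0.590, ωT=1.775723, cosh=3.036955, sinh=2.867594; start (x,ẋ)=(0.225515, 0.514304) → end (x,ẋ)=(0.420208, 0.310612)

x = 0.4202, ẋ = 0.3106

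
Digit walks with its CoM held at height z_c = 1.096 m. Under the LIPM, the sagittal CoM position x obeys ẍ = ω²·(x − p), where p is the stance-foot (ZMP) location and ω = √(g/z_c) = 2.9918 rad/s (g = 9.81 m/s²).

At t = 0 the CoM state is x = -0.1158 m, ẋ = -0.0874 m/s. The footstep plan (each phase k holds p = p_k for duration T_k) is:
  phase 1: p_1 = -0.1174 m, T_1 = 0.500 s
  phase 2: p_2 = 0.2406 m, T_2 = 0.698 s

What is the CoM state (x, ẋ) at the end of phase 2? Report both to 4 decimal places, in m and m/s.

x = -1.7232, ẋ = -5.7452

phase 1: p=-0.1174, T=0.500, ωT=1.495900, cosh=2.343699, sinh=2.119652; start (x,ẋ)=(-0.115800, -0.087400) → end (x,ẋ)=(-0.175572, -0.194693)
phase 2: p=0.2406, T=0.698, ωT=2.088276, cosh=4.097446, sinh=3.973546; start (x,ẋ)=(-0.175572, -0.194693) → end (x,ẋ)=(-1.723222, -5.745217)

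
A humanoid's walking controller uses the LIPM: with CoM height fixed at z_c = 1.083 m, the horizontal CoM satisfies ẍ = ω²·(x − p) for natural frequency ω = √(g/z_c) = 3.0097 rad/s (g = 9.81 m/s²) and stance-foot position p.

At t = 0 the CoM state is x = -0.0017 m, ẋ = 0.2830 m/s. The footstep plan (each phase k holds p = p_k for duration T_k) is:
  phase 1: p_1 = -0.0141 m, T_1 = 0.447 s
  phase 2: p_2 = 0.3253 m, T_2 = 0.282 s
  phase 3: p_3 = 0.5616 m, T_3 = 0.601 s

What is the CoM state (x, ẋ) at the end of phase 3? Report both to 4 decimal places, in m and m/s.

x = 0.3022, ẋ = -0.5882

phase 1: p=-0.0141, T=0.447, ωT=1.345336, cosh=2.049964, sinh=1.789512; start (x,ẋ)=(-0.001700, 0.283000) → end (x,ẋ)=(0.179586, 0.646925)
phase 2: p=0.3253, T=0.282, ωT=0.848735, cosh=1.382323, sinh=0.954367; start (x,ẋ)=(0.179586, 0.646925) → end (x,ẋ)=(0.329014, 0.475717)
phase 3: p=0.5616, T=0.601, ωT=1.808830, cosh=3.133573, sinh=2.969727; start (x,ẋ)=(0.329014, 0.475717) → end (x,ẋ)=(0.302174, -0.588155)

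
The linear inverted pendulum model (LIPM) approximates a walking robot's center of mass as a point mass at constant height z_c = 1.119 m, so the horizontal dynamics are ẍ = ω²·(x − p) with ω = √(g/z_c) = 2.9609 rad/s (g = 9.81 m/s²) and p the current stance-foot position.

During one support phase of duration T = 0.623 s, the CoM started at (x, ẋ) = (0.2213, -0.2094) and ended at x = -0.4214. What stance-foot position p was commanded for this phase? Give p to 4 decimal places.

ωT = 2.9609·0.623 = 1.844641; cosh(ωT) = 3.241954, sinh(ωT) = 3.083872
x(T) = p + (x₀−p)·cosh(ωT) + (ẋ₀/ω)·sinh(ωT) ⇒ p·(1 − cosh) = x(T) − x₀·cosh − (ẋ₀/ω)·sinh
numerator   = -0.4214 − (0.2213)·3.241954 − (-0.2094/2.9609)·3.083872 = -0.920748
denominator = 1 − 3.241954 = -2.241954
p = -0.920748 / -2.241954 = 0.4107

p = 0.4107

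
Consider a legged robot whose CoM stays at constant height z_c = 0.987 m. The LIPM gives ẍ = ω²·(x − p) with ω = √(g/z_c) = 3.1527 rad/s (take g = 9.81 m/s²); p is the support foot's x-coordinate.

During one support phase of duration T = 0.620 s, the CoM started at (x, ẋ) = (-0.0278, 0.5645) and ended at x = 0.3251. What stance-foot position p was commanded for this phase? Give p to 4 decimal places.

ωT = 3.1527·0.620 = 1.954674; cosh(ωT) = 3.601614, sinh(ωT) = 3.460003
x(T) = p + (x₀−p)·cosh(ωT) + (ẋ₀/ω)·sinh(ωT) ⇒ p·(1 − cosh) = x(T) − x₀·cosh − (ẋ₀/ω)·sinh
numerator   = 0.3251 − (-0.0278)·3.601614 − (0.5645/3.1527)·3.460003 = -0.194299
denominator = 1 − 3.601614 = -2.601614
p = -0.194299 / -2.601614 = 0.0747

p = 0.0747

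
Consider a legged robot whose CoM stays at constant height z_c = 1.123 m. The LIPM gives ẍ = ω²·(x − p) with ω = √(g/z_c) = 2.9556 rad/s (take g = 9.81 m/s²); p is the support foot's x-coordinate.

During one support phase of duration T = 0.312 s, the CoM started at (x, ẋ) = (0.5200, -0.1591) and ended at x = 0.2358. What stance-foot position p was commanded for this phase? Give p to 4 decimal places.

p = 1.0181

ωT = 2.9556·0.312 = 0.922147; cosh(ωT) = 1.456174, sinh(ωT) = 1.058510
x(T) = p + (x₀−p)·cosh(ωT) + (ẋ₀/ω)·sinh(ωT) ⇒ p·(1 − cosh) = x(T) − x₀·cosh − (ẋ₀/ω)·sinh
numerator   = 0.2358 − (0.5200)·1.456174 − (-0.1591/2.9556)·1.058510 = -0.464431
denominator = 1 − 1.456174 = -0.456174
p = -0.464431 / -0.456174 = 1.0181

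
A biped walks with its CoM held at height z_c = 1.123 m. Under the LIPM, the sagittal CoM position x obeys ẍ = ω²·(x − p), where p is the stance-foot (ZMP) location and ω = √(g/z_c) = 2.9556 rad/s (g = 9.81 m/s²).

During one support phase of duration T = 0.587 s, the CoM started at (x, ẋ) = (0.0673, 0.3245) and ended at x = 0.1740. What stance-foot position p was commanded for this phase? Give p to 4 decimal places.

p = 0.1686

ωT = 2.9556·0.587 = 1.734937; cosh(ωT) = 2.922492, sinh(ωT) = 2.746080
x(T) = p + (x₀−p)·cosh(ωT) + (ẋ₀/ω)·sinh(ωT) ⇒ p·(1 − cosh) = x(T) − x₀·cosh − (ẋ₀/ω)·sinh
numerator   = 0.1740 − (0.0673)·2.922492 − (0.3245/2.9556)·2.746080 = -0.324180
denominator = 1 − 2.922492 = -1.922492
p = -0.324180 / -1.922492 = 0.1686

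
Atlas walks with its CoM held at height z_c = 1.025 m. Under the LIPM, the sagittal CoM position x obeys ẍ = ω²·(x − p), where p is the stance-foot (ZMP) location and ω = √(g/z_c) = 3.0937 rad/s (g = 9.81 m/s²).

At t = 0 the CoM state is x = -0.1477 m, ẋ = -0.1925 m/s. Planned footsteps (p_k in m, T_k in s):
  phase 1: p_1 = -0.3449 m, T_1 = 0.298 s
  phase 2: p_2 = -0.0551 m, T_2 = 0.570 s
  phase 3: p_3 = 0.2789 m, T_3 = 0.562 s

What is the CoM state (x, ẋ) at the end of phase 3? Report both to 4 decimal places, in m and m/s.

x = 0.1187, ẋ = -0.2968

phase 1: p=-0.3449, T=0.298, ωT=0.921923, cosh=1.455936, sinh=1.058183; start (x,ẋ)=(-0.147700, -0.192500) → end (x,ẋ)=(-0.123633, 0.365306)
phase 2: p=-0.0551, T=0.570, ωT=1.763409, cosh=3.001873, sinh=2.830413; start (x,ẋ)=(-0.123633, 0.365306) → end (x,ẋ)=(0.073390, 0.496497)
phase 3: p=0.2789, T=0.562, ωT=1.738659, cosh=2.932733, sinh=2.756977; start (x,ẋ)=(0.073390, 0.496497) → end (x,ẋ)=(0.118652, -0.296755)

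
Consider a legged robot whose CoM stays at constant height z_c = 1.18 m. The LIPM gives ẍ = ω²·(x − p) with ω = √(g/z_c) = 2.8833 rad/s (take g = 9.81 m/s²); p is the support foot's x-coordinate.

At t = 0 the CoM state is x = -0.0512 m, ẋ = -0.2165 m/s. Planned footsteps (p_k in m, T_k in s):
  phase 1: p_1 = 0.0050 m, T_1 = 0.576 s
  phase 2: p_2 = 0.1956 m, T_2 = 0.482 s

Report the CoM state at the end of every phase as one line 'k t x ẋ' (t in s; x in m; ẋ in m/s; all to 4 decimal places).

1 0.5760 -0.3387 -1.0014
2 1.0580 -1.5970 -5.0344

phase 1: p=0.0050, T=0.576, ωT=1.660781, cosh=2.726705, sinh=2.536714; start (x,ẋ)=(-0.051200, -0.216500) → end (x,ẋ)=(-0.338717, -1.001384)
phase 2: p=0.1956, T=0.482, ωT=1.389751, cosh=2.131493, sinh=1.882356; start (x,ẋ)=(-0.338717, -1.001384) → end (x,ẋ)=(-1.597044, -5.034392)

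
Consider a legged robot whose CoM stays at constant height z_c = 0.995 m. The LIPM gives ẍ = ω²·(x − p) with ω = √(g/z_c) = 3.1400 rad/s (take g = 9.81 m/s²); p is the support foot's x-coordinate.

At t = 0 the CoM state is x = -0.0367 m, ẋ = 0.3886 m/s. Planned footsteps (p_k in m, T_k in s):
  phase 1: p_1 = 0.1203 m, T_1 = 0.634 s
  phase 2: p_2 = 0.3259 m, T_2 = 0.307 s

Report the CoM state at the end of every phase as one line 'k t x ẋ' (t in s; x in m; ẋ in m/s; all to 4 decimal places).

phase 1: p=0.1203, T=0.634, ωT=1.990760, cosh=3.728844, sinh=3.592252; start (x,ẋ)=(-0.036700, 0.388600) → end (x,ẋ)=(-0.020559, -0.321880)
phase 2: p=0.3259, T=0.307, ωT=0.963980, cosh=1.501742, sinh=1.120370; start (x,ẋ)=(-0.020559, -0.321880) → end (x,ẋ)=(-0.309240, -1.702209)

1 0.6340 -0.0206 -0.3219
2 0.9410 -0.3092 -1.7022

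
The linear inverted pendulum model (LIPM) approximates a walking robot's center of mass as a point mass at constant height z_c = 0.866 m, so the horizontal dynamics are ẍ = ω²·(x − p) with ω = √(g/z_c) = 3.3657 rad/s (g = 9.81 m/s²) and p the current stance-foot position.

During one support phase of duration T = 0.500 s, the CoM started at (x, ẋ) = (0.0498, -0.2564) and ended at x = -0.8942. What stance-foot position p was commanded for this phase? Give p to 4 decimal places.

ωT = 3.3657·0.500 = 1.682850; cosh(ωT) = 2.783357, sinh(ωT) = 2.597513
x(T) = p + (x₀−p)·cosh(ωT) + (ẋ₀/ω)·sinh(ωT) ⇒ p·(1 − cosh) = x(T) − x₀·cosh − (ẋ₀/ω)·sinh
numerator   = -0.8942 − (0.0498)·2.783357 − (-0.2564/3.3657)·2.597513 = -0.834932
denominator = 1 − 2.783357 = -1.783357
p = -0.834932 / -1.783357 = 0.4682

p = 0.4682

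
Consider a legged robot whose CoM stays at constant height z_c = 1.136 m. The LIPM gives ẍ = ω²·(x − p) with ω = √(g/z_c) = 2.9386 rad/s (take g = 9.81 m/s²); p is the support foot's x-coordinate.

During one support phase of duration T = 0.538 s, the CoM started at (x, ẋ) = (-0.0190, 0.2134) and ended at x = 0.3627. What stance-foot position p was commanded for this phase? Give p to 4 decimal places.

p = -0.1578

ωT = 2.9386·0.538 = 1.580967; cosh(ωT) = 2.532714, sinh(ωT) = 2.326938
x(T) = p + (x₀−p)·cosh(ωT) + (ẋ₀/ω)·sinh(ωT) ⇒ p·(1 − cosh) = x(T) − x₀·cosh − (ẋ₀/ω)·sinh
numerator   = 0.3627 − (-0.0190)·2.532714 − (0.2134/2.9386)·2.326938 = 0.241840
denominator = 1 − 2.532714 = -1.532714
p = 0.241840 / -1.532714 = -0.1578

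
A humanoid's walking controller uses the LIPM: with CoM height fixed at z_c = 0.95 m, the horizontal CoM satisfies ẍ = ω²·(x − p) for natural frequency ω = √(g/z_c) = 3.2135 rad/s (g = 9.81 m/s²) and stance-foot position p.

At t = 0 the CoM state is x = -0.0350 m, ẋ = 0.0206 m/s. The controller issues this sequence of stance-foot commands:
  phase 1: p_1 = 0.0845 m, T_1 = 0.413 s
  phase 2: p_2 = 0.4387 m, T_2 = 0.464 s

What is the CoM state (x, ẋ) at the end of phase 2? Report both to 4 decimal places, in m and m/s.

phase 1: p=0.0845, T=0.413, ωT=1.327175, cosh=2.017802, sinh=1.752577; start (x,ẋ)=(-0.035000, 0.020600) → end (x,ẋ)=(-0.145393, -0.631446)
phase 2: p=0.4387, T=0.464, ωT=1.491064, cosh=2.333476, sinh=2.108343; start (x,ẋ)=(-0.145393, -0.631446) → end (x,ẋ)=(-1.338551, -5.430785)

x = -1.3386, ẋ = -5.4308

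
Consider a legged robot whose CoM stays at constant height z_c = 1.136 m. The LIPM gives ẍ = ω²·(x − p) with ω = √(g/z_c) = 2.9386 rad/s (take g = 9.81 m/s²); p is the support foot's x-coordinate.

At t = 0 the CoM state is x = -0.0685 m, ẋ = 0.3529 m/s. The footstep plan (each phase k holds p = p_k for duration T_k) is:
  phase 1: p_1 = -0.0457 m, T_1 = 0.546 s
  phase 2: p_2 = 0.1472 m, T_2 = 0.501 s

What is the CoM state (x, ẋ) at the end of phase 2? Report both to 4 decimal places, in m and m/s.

x = 0.7563, ẋ = 1.9394

phase 1: p=-0.0457, T=0.546, ωT=1.604476, cosh=2.588122, sinh=2.387127; start (x,ẋ)=(-0.068500, 0.352900) → end (x,ẋ)=(0.181964, 0.753411)
phase 2: p=0.1472, T=0.501, ωT=1.472239, cosh=2.294197, sinh=2.064785; start (x,ẋ)=(0.181964, 0.753411) → end (x,ẋ)=(0.756333, 1.939405)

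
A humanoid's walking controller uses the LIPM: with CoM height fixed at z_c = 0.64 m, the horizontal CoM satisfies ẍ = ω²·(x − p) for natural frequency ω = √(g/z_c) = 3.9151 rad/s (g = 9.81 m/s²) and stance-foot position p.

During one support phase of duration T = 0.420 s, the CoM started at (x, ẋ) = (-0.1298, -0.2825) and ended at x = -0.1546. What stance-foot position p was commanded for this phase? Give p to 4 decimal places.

ωT = 3.9151·0.420 = 1.644342; cosh(ωT) = 2.685371, sinh(ωT) = 2.492231
x(T) = p + (x₀−p)·cosh(ωT) + (ẋ₀/ω)·sinh(ωT) ⇒ p·(1 − cosh) = x(T) − x₀·cosh − (ẋ₀/ω)·sinh
numerator   = -0.1546 − (-0.1298)·2.685371 − (-0.2825/3.9151)·2.492231 = 0.373792
denominator = 1 − 2.685371 = -1.685371
p = 0.373792 / -1.685371 = -0.2218

p = -0.2218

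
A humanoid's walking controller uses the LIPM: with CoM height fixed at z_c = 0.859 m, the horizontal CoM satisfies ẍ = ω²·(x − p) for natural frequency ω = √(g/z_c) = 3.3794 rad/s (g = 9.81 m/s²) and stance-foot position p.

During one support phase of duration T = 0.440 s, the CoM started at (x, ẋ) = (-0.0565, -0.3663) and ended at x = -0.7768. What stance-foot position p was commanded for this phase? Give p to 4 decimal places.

p = 0.3155

ωT = 3.3794·0.440 = 1.486936; cosh(ωT) = 2.324793, sinh(ωT) = 2.098728
x(T) = p + (x₀−p)·cosh(ωT) + (ẋ₀/ω)·sinh(ωT) ⇒ p·(1 − cosh) = x(T) − x₀·cosh − (ẋ₀/ω)·sinh
numerator   = -0.7768 − (-0.0565)·2.324793 − (-0.3663/3.3794)·2.098728 = -0.417964
denominator = 1 − 2.324793 = -1.324793
p = -0.417964 / -1.324793 = 0.3155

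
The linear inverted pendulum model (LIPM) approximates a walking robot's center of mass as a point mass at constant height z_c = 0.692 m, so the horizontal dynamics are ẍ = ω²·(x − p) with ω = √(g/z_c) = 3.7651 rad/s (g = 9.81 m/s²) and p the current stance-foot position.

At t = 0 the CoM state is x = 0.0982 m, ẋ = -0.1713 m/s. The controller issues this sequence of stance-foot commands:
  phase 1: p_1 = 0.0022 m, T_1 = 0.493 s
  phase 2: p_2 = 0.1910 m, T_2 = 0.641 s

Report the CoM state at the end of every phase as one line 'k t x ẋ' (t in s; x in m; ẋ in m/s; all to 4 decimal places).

1 0.4930 0.1748 0.5668
2 1.1340 0.9342 2.8545

phase 1: p=0.0022, T=0.493, ωT=1.856194, cosh=3.277801, sinh=3.121535; start (x,ẋ)=(0.098200, -0.171300) → end (x,ẋ)=(0.174849, 0.566790)
phase 2: p=0.1910, T=0.641, ωT=2.413429, cosh=5.630857, sinh=5.541349; start (x,ẋ)=(0.174849, 0.566790) → end (x,ẋ)=(0.934239, 2.854546)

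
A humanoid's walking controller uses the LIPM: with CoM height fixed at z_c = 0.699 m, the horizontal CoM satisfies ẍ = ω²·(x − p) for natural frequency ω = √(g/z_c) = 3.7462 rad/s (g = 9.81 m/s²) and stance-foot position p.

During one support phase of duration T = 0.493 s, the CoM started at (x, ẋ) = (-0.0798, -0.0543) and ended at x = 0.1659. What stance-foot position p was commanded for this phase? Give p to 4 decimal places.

p = -0.2090

ωT = 3.7462·0.493 = 1.846877; cosh(ωT) = 3.248858, sinh(ωT) = 3.091129
x(T) = p + (x₀−p)·cosh(ωT) + (ẋ₀/ω)·sinh(ωT) ⇒ p·(1 − cosh) = x(T) − x₀·cosh − (ẋ₀/ω)·sinh
numerator   = 0.1659 − (-0.0798)·3.248858 − (-0.0543/3.7462)·3.091129 = 0.469964
denominator = 1 − 3.248858 = -2.248858
p = 0.469964 / -2.248858 = -0.2090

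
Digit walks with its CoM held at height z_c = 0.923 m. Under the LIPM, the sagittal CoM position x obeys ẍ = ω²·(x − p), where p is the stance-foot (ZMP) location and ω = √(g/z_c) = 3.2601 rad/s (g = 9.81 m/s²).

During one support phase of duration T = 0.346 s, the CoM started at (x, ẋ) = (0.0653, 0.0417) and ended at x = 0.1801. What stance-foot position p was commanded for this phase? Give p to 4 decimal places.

p = -0.0721

ωT = 3.2601·0.346 = 1.127995; cosh(ωT) = 1.706568, sinh(ωT) = 1.382886
x(T) = p + (x₀−p)·cosh(ωT) + (ẋ₀/ω)·sinh(ωT) ⇒ p·(1 − cosh) = x(T) − x₀·cosh − (ẋ₀/ω)·sinh
numerator   = 0.1801 − (0.0653)·1.706568 − (0.0417/3.2601)·1.382886 = 0.050973
denominator = 1 − 1.706568 = -0.706568
p = 0.050973 / -0.706568 = -0.0721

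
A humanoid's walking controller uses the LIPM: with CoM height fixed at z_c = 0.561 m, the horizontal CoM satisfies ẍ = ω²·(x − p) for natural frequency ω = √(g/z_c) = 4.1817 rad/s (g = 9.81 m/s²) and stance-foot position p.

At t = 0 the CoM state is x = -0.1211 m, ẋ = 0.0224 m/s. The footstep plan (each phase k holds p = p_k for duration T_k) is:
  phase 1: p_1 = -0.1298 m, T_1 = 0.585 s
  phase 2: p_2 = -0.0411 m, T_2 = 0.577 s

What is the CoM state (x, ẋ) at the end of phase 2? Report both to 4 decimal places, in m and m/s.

x = 0.3658, ẋ = 1.7346

phase 1: p=-0.1298, T=0.585, ωT=2.446295, cosh=5.816050, sinh=5.729436; start (x,ẋ)=(-0.121100, 0.022400) → end (x,ẋ)=(-0.048510, 0.338721)
phase 2: p=-0.0411, T=0.577, ωT=2.412841, cosh=5.627599, sinh=5.538038; start (x,ẋ)=(-0.048510, 0.338721) → end (x,ẋ)=(0.365787, 1.734590)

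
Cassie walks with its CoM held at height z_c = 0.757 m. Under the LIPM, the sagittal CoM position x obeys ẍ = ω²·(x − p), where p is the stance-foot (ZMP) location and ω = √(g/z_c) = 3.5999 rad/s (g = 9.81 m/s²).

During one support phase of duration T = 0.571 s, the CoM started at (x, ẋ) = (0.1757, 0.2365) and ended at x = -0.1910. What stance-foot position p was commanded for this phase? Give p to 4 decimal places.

p = 0.3842

ωT = 3.5999·0.571 = 2.055543; cosh(ωT) = 3.969550, sinh(ωT) = 3.841527
x(T) = p + (x₀−p)·cosh(ωT) + (ẋ₀/ω)·sinh(ωT) ⇒ p·(1 − cosh) = x(T) − x₀·cosh − (ẋ₀/ω)·sinh
numerator   = -0.1910 − (0.1757)·3.969550 − (0.2365/3.5999)·3.841527 = -1.140824
denominator = 1 − 3.969550 = -2.969550
p = -1.140824 / -2.969550 = 0.3842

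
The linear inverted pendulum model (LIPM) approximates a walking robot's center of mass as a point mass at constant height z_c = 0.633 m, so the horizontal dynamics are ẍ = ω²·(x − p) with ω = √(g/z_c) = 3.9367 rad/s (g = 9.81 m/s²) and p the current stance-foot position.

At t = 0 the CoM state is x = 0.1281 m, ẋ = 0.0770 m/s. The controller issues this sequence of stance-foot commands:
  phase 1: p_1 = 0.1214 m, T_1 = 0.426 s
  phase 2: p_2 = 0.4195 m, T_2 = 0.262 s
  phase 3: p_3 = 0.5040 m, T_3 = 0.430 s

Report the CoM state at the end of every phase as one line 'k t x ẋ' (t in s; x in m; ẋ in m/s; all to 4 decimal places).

1 0.4260 0.1904 0.2812
2 0.6880 0.1449 -0.6594
3 1.1180 -0.9446 -5.5640

phase 1: p=0.1214, T=0.426, ωT=1.677034, cosh=2.768297, sinh=2.581369; start (x,ẋ)=(0.128100, 0.077000) → end (x,ẋ)=(0.190438, 0.281245)
phase 2: p=0.4195, T=0.262, ωT=1.031415, cosh=1.580768, sinh=1.224266; start (x,ẋ)=(0.190438, 0.281245) → end (x,ẋ)=(0.144870, -0.659397)
phase 3: p=0.5040, T=0.430, ωT=1.692781, cosh=2.809290, sinh=2.625283; start (x,ẋ)=(0.144870, -0.659397) → end (x,ẋ)=(-0.944636, -5.564031)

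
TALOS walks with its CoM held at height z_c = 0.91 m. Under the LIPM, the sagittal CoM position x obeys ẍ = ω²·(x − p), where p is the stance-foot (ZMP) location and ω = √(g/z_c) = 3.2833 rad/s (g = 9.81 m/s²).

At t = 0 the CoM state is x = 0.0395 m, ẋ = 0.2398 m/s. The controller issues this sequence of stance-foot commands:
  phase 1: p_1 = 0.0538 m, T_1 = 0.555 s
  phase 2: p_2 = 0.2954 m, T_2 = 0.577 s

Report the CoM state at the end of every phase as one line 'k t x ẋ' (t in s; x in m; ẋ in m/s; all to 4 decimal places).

phase 1: p=0.0538, T=0.555, ωT=1.822232, cosh=3.173655, sinh=3.011991; start (x,ẋ)=(0.039500, 0.239800) → end (x,ẋ)=(0.228401, 0.619626)
phase 2: p=0.2954, T=0.577, ωT=1.894464, cosh=3.399692, sinh=3.249293; start (x,ẋ)=(0.228401, 0.619626) → end (x,ẋ)=(0.680833, 1.391768)

1 0.5550 0.2284 0.6196
2 1.1320 0.6808 1.3918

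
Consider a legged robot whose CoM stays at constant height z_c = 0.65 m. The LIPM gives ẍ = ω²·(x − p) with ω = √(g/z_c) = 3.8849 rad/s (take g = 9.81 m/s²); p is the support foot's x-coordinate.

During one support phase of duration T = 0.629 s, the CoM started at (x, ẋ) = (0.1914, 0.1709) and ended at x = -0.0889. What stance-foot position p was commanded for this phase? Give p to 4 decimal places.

ωT = 3.8849·0.629 = 2.443602; cosh(ωT) = 5.800645, sinh(ωT) = 5.713797
x(T) = p + (x₀−p)·cosh(ωT) + (ẋ₀/ω)·sinh(ωT) ⇒ p·(1 − cosh) = x(T) − x₀·cosh − (ẋ₀/ω)·sinh
numerator   = -0.0889 − (0.1914)·5.800645 − (0.1709/3.8849)·5.713797 = -1.450498
denominator = 1 − 5.800645 = -4.800645
p = -1.450498 / -4.800645 = 0.3021

p = 0.3021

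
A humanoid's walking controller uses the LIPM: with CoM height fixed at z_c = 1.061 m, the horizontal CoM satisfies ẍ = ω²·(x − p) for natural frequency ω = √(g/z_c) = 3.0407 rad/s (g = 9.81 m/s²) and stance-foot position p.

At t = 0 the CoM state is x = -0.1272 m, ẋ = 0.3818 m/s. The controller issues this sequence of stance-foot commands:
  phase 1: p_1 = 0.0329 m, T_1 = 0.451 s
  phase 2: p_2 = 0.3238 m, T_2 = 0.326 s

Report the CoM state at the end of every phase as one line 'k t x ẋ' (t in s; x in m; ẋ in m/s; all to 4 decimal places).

phase 1: p=0.0329, T=0.451, ωT=1.371356, cosh=2.097226, sinh=1.843463; start (x,ẋ)=(-0.127200, 0.381800) → end (x,ẋ)=(-0.071395, -0.096707)
phase 2: p=0.3238, T=0.326, ωT=0.991268, cosh=1.532878, sinh=1.161772; start (x,ẋ)=(-0.071395, -0.096707) → end (x,ẋ)=(-0.318934, -1.544304)

1 0.4510 -0.0714 -0.0967
2 0.7770 -0.3189 -1.5443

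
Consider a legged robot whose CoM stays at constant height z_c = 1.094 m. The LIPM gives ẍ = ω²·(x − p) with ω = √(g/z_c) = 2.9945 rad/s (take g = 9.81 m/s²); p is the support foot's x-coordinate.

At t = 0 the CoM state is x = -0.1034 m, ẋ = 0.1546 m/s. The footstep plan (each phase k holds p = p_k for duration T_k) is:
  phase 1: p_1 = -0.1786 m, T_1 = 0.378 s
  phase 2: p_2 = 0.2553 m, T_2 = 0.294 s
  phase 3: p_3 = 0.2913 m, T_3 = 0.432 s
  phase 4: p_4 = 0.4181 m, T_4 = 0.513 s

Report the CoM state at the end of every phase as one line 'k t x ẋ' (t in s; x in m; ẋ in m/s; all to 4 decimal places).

1 0.3780 0.0219 0.5776
2 0.6720 0.1180 0.1183
3 1.1040 0.0183 -0.6428
4 1.6170 -1.0294 -4.2153

phase 1: p=-0.1786, T=0.378, ωT=1.131921, cosh=1.712011, sinh=1.389598; start (x,ẋ)=(-0.103400, 0.154600) → end (x,ẋ)=(0.021885, 0.577595)
phase 2: p=0.2553, T=0.294, ωT=0.880383, cosh=1.413224, sinh=0.998600; start (x,ẋ)=(0.021885, 0.577595) → end (x,ẋ)=(0.118048, 0.118290)
phase 3: p=0.2913, T=0.432, ωT=1.293624, cosh=1.960125, sinh=1.685850; start (x,ẋ)=(0.118048, 0.118290) → end (x,ẋ)=(0.018300, -0.642759)
phase 4: p=0.4181, T=0.513, ωT=1.536179, cosh=2.431000, sinh=2.215798; start (x,ẋ)=(0.018300, -0.642759) → end (x,ẋ)=(-1.029427, -4.215303)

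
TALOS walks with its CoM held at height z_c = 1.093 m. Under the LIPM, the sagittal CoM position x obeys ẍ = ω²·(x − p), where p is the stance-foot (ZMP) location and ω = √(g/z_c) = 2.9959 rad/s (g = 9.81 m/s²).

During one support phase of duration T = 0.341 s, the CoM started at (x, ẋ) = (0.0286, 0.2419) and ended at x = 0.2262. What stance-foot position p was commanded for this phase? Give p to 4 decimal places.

ωT = 2.9959·0.341 = 1.021602; cosh(ωT) = 1.568829, sinh(ωT) = 1.208811
x(T) = p + (x₀−p)·cosh(ωT) + (ẋ₀/ω)·sinh(ωT) ⇒ p·(1 − cosh) = x(T) − x₀·cosh − (ẋ₀/ω)·sinh
numerator   = 0.2262 − (0.0286)·1.568829 − (0.2419/2.9959)·1.208811 = 0.083728
denominator = 1 − 1.568829 = -0.568829
p = 0.083728 / -0.568829 = -0.1472

p = -0.1472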